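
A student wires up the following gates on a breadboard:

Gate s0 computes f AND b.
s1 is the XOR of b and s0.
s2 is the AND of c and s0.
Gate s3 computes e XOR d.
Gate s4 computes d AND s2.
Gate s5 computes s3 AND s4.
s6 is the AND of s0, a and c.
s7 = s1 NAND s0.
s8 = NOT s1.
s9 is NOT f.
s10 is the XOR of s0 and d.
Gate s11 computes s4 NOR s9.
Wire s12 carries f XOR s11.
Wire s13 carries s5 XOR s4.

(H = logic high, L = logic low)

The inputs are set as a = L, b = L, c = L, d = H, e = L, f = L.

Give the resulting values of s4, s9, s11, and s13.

s0 = f AND b = L AND L = L
s2 = c AND s0 = L AND L = L
s3 = e XOR d = L XOR H = H
s4 = d AND s2 = H AND L = L
s5 = s3 AND s4 = H AND L = L
s9 = NOT f = NOT L = H
s11 = s4 NOR s9 = L NOR H = L
s13 = s5 XOR s4 = L XOR L = L

s4 = L, s9 = H, s11 = L, s13 = L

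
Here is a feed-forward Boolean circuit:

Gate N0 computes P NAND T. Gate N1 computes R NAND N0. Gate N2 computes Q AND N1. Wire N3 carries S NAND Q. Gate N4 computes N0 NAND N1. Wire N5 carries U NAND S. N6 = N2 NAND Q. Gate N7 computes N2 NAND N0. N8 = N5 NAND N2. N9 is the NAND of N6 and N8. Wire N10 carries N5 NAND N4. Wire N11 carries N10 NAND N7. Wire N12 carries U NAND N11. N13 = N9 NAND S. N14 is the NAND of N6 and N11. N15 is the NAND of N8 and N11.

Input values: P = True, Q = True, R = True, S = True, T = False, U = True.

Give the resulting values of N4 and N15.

N4 = True; N15 = True

N0 = P NAND T = True NAND False = True
N1 = R NAND N0 = True NAND True = False
N2 = Q AND N1 = True AND False = False
N4 = N0 NAND N1 = True NAND False = True
N5 = U NAND S = True NAND True = False
N7 = N2 NAND N0 = False NAND True = True
N8 = N5 NAND N2 = False NAND False = True
N10 = N5 NAND N4 = False NAND True = True
N11 = N10 NAND N7 = True NAND True = False
N15 = N8 NAND N11 = True NAND False = True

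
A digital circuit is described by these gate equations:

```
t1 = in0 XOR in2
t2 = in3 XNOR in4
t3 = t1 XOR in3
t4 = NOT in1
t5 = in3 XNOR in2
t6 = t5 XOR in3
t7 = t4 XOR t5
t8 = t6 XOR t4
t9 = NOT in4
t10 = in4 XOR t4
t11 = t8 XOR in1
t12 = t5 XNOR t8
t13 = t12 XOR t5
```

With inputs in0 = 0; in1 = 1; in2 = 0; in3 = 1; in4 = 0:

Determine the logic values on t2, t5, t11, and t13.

t2 = 0  t5 = 0  t11 = 0  t13 = 0

t2 = in3 XNOR in4 = 1 XNOR 0 = 0
t4 = NOT in1 = NOT 1 = 0
t5 = in3 XNOR in2 = 1 XNOR 0 = 0
t6 = t5 XOR in3 = 0 XOR 1 = 1
t8 = t6 XOR t4 = 1 XOR 0 = 1
t11 = t8 XOR in1 = 1 XOR 1 = 0
t12 = t5 XNOR t8 = 0 XNOR 1 = 0
t13 = t12 XOR t5 = 0 XOR 0 = 0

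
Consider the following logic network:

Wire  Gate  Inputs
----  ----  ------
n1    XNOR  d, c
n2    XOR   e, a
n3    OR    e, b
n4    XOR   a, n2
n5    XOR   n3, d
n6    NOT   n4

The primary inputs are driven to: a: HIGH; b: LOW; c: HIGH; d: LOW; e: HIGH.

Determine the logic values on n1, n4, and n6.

n1 = LOW  n4 = HIGH  n6 = LOW

n1 = d XNOR c = LOW XNOR HIGH = LOW
n2 = e XOR a = HIGH XOR HIGH = LOW
n4 = a XOR n2 = HIGH XOR LOW = HIGH
n6 = NOT n4 = NOT HIGH = LOW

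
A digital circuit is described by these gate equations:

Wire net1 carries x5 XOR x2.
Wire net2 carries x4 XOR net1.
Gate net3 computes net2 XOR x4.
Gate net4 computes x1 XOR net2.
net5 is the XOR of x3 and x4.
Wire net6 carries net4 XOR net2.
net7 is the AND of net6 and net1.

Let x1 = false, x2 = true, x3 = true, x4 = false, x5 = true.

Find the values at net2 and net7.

net2 = false  net7 = false

net1 = x5 XOR x2 = true XOR true = false
net2 = x4 XOR net1 = false XOR false = false
net4 = x1 XOR net2 = false XOR false = false
net6 = net4 XOR net2 = false XOR false = false
net7 = net6 AND net1 = false AND false = false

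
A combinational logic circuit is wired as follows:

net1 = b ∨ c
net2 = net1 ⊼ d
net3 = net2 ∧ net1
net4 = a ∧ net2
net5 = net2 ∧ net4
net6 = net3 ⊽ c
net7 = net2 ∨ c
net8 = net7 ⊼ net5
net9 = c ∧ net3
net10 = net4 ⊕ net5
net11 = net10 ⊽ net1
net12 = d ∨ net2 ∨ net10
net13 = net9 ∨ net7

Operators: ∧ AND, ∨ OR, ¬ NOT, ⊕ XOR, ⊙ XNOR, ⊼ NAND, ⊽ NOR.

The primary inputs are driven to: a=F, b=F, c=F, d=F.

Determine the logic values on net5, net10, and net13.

net5 = F; net10 = F; net13 = T

net1 = b OR c = F OR F = F
net2 = net1 NAND d = F NAND F = T
net3 = net2 AND net1 = T AND F = F
net4 = a AND net2 = F AND T = F
net5 = net2 AND net4 = T AND F = F
net7 = net2 OR c = T OR F = T
net9 = c AND net3 = F AND F = F
net10 = net4 XOR net5 = F XOR F = F
net13 = net9 OR net7 = F OR T = T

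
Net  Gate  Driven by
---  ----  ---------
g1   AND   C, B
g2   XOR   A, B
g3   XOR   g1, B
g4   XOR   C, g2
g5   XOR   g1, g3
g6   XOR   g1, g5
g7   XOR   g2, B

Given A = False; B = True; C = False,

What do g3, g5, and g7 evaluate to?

g1 = C AND B = False AND True = False
g2 = A XOR B = False XOR True = True
g3 = g1 XOR B = False XOR True = True
g5 = g1 XOR g3 = False XOR True = True
g7 = g2 XOR B = True XOR True = False

g3 = True  g5 = True  g7 = False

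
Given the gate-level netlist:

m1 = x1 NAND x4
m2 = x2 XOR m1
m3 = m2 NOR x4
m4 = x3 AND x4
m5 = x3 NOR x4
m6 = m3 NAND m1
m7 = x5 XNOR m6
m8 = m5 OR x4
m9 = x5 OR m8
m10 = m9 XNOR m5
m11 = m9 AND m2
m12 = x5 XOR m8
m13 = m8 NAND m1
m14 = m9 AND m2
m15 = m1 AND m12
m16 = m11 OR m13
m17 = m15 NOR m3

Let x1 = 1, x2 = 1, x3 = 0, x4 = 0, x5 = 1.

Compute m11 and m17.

m11 = 0; m17 = 0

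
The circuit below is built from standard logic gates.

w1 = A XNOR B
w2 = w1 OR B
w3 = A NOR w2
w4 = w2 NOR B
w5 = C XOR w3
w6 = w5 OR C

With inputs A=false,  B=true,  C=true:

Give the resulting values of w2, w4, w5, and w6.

w1 = A XNOR B = false XNOR true = false
w2 = w1 OR B = false OR true = true
w3 = A NOR w2 = false NOR true = false
w4 = w2 NOR B = true NOR true = false
w5 = C XOR w3 = true XOR false = true
w6 = w5 OR C = true OR true = true

w2 = true, w4 = false, w5 = true, w6 = true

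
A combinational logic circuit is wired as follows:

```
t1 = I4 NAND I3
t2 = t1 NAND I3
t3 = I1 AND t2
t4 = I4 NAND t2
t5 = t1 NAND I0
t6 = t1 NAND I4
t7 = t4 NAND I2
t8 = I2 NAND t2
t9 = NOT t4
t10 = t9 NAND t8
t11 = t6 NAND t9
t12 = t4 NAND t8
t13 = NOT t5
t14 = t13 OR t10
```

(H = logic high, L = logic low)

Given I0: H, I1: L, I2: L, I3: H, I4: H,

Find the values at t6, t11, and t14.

t1 = I4 NAND I3 = H NAND H = L
t2 = t1 NAND I3 = L NAND H = H
t4 = I4 NAND t2 = H NAND H = L
t5 = t1 NAND I0 = L NAND H = H
t6 = t1 NAND I4 = L NAND H = H
t8 = I2 NAND t2 = L NAND H = H
t9 = NOT t4 = NOT L = H
t10 = t9 NAND t8 = H NAND H = L
t11 = t6 NAND t9 = H NAND H = L
t13 = NOT t5 = NOT H = L
t14 = t13 OR t10 = L OR L = L

t6 = H, t11 = L, t14 = L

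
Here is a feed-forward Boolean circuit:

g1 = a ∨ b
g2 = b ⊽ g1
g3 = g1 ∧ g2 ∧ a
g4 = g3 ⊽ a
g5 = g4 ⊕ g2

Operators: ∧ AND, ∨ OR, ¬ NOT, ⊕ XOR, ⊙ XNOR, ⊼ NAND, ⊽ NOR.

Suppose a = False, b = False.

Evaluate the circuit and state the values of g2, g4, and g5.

g2 = True, g4 = True, g5 = False

g1 = a OR b = False OR False = False
g2 = b NOR g1 = False NOR False = True
g3 = g1 AND g2 AND a = False AND True AND False = False
g4 = g3 NOR a = False NOR False = True
g5 = g4 XOR g2 = True XOR True = False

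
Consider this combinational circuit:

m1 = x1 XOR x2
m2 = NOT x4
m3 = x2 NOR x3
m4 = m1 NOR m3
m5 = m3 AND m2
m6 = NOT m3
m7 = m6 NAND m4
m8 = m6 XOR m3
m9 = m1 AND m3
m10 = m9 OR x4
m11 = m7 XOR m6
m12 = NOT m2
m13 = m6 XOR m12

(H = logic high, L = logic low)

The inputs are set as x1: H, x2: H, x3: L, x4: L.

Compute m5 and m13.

m2 = NOT x4 = NOT L = H
m3 = x2 NOR x3 = H NOR L = L
m5 = m3 AND m2 = L AND H = L
m6 = NOT m3 = NOT L = H
m12 = NOT m2 = NOT H = L
m13 = m6 XOR m12 = H XOR L = H

m5 = L, m13 = H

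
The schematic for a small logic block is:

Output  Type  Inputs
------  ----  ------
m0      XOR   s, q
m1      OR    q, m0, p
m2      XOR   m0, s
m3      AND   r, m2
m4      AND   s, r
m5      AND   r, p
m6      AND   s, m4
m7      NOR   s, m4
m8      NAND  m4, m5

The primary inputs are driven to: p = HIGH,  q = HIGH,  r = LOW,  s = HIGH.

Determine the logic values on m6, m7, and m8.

m6 = LOW, m7 = LOW, m8 = HIGH

m4 = s AND r = HIGH AND LOW = LOW
m5 = r AND p = LOW AND HIGH = LOW
m6 = s AND m4 = HIGH AND LOW = LOW
m7 = s NOR m4 = HIGH NOR LOW = LOW
m8 = m4 NAND m5 = LOW NAND LOW = HIGH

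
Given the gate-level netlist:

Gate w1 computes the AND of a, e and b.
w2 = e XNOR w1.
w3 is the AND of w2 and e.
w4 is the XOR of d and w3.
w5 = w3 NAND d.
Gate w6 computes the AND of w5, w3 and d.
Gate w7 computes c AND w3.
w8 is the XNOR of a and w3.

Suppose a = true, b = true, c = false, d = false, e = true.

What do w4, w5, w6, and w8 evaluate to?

w4 = true, w5 = true, w6 = false, w8 = true

w1 = a AND e AND b = true AND true AND true = true
w2 = e XNOR w1 = true XNOR true = true
w3 = w2 AND e = true AND true = true
w4 = d XOR w3 = false XOR true = true
w5 = w3 NAND d = true NAND false = true
w6 = w5 AND w3 AND d = true AND true AND false = false
w8 = a XNOR w3 = true XNOR true = true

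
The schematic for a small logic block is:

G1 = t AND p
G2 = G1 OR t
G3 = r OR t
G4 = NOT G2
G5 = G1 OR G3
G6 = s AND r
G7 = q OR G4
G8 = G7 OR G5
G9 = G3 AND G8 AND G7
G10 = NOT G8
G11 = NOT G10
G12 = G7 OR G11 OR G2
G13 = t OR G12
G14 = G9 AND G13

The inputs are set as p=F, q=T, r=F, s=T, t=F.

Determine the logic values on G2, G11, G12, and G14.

G2 = F, G11 = T, G12 = T, G14 = F

G1 = t AND p = F AND F = F
G2 = G1 OR t = F OR F = F
G3 = r OR t = F OR F = F
G4 = NOT G2 = NOT F = T
G5 = G1 OR G3 = F OR F = F
G7 = q OR G4 = T OR T = T
G8 = G7 OR G5 = T OR F = T
G9 = G3 AND G8 AND G7 = F AND T AND T = F
G10 = NOT G8 = NOT T = F
G11 = NOT G10 = NOT F = T
G12 = G7 OR G11 OR G2 = T OR T OR F = T
G13 = t OR G12 = F OR T = T
G14 = G9 AND G13 = F AND T = F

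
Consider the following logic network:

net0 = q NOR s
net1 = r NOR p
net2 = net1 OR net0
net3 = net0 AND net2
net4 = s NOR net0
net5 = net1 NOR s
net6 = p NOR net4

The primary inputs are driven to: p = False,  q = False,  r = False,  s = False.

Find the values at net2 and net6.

net2 = True; net6 = True

net0 = q NOR s = False NOR False = True
net1 = r NOR p = False NOR False = True
net2 = net1 OR net0 = True OR True = True
net4 = s NOR net0 = False NOR True = False
net6 = p NOR net4 = False NOR False = True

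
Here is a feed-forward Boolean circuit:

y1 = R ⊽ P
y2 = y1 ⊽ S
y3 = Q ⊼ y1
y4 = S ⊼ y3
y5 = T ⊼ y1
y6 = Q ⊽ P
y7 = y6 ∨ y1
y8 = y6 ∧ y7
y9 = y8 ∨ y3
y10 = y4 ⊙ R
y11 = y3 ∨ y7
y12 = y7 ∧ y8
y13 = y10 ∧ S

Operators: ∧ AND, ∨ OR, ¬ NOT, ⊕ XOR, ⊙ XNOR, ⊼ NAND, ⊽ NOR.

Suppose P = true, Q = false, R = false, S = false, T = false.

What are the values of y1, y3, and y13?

y1 = R NOR P = false NOR true = false
y3 = Q NAND y1 = false NAND false = true
y4 = S NAND y3 = false NAND true = true
y10 = y4 XNOR R = true XNOR false = false
y13 = y10 AND S = false AND false = false

y1 = false, y3 = true, y13 = false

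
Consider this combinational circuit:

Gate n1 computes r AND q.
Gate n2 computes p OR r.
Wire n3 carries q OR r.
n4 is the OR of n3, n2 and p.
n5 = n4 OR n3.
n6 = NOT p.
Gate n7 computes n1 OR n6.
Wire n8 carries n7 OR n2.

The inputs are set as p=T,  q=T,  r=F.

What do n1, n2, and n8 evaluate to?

n1 = r AND q = F AND T = F
n2 = p OR r = T OR F = T
n6 = NOT p = NOT T = F
n7 = n1 OR n6 = F OR F = F
n8 = n7 OR n2 = F OR T = T

n1 = F, n2 = T, n8 = T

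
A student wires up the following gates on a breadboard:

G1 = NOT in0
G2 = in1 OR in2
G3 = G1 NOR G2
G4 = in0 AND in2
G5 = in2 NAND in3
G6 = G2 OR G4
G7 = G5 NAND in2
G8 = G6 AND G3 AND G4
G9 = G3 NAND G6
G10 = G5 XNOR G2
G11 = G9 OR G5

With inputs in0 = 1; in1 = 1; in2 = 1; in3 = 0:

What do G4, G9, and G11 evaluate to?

G1 = NOT in0 = NOT 1 = 0
G2 = in1 OR in2 = 1 OR 1 = 1
G3 = G1 NOR G2 = 0 NOR 1 = 0
G4 = in0 AND in2 = 1 AND 1 = 1
G5 = in2 NAND in3 = 1 NAND 0 = 1
G6 = G2 OR G4 = 1 OR 1 = 1
G9 = G3 NAND G6 = 0 NAND 1 = 1
G11 = G9 OR G5 = 1 OR 1 = 1

G4 = 1  G9 = 1  G11 = 1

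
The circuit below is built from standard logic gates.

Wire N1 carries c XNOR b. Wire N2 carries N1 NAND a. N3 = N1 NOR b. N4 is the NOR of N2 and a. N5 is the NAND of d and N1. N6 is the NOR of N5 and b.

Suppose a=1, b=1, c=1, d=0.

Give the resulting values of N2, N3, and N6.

N1 = c XNOR b = 1 XNOR 1 = 1
N2 = N1 NAND a = 1 NAND 1 = 0
N3 = N1 NOR b = 1 NOR 1 = 0
N5 = d NAND N1 = 0 NAND 1 = 1
N6 = N5 NOR b = 1 NOR 1 = 0

N2 = 0, N3 = 0, N6 = 0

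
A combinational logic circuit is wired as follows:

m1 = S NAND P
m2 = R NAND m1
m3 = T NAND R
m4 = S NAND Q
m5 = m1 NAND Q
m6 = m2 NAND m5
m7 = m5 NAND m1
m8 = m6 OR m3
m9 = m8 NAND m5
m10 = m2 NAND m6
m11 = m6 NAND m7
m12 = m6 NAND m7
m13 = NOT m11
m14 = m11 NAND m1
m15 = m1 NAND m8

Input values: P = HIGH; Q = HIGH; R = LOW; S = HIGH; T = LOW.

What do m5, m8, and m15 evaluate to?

m5 = HIGH  m8 = HIGH  m15 = HIGH

m1 = S NAND P = HIGH NAND HIGH = LOW
m2 = R NAND m1 = LOW NAND LOW = HIGH
m3 = T NAND R = LOW NAND LOW = HIGH
m5 = m1 NAND Q = LOW NAND HIGH = HIGH
m6 = m2 NAND m5 = HIGH NAND HIGH = LOW
m8 = m6 OR m3 = LOW OR HIGH = HIGH
m15 = m1 NAND m8 = LOW NAND HIGH = HIGH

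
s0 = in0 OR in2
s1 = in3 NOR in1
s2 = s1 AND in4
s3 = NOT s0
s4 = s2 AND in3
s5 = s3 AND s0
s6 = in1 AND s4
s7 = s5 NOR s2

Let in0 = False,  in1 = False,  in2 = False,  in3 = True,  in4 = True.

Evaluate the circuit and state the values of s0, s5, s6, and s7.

s0 = False, s5 = False, s6 = False, s7 = True

s0 = in0 OR in2 = False OR False = False
s1 = in3 NOR in1 = True NOR False = False
s2 = s1 AND in4 = False AND True = False
s3 = NOT s0 = NOT False = True
s4 = s2 AND in3 = False AND True = False
s5 = s3 AND s0 = True AND False = False
s6 = in1 AND s4 = False AND False = False
s7 = s5 NOR s2 = False NOR False = True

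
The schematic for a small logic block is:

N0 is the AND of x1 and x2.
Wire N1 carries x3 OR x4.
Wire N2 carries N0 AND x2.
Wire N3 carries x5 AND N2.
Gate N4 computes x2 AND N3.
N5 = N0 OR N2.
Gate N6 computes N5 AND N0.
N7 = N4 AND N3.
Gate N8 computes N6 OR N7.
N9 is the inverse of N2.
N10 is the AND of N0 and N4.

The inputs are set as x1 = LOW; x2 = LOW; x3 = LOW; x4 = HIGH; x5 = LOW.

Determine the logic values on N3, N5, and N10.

N3 = LOW  N5 = LOW  N10 = LOW

N0 = x1 AND x2 = LOW AND LOW = LOW
N2 = N0 AND x2 = LOW AND LOW = LOW
N3 = x5 AND N2 = LOW AND LOW = LOW
N4 = x2 AND N3 = LOW AND LOW = LOW
N5 = N0 OR N2 = LOW OR LOW = LOW
N10 = N0 AND N4 = LOW AND LOW = LOW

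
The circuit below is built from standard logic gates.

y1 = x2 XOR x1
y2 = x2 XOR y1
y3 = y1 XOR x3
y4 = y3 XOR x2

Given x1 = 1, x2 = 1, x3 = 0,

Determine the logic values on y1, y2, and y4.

y1 = 0, y2 = 1, y4 = 1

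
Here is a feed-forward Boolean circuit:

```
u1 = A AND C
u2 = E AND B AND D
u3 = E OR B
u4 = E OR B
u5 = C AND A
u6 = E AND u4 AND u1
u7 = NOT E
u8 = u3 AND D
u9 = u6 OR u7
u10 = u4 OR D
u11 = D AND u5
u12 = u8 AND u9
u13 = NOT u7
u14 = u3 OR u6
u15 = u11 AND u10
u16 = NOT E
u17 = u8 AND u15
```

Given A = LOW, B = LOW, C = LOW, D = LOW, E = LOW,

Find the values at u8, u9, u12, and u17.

u1 = A AND C = LOW AND LOW = LOW
u3 = E OR B = LOW OR LOW = LOW
u4 = E OR B = LOW OR LOW = LOW
u5 = C AND A = LOW AND LOW = LOW
u6 = E AND u4 AND u1 = LOW AND LOW AND LOW = LOW
u7 = NOT E = NOT LOW = HIGH
u8 = u3 AND D = LOW AND LOW = LOW
u9 = u6 OR u7 = LOW OR HIGH = HIGH
u10 = u4 OR D = LOW OR LOW = LOW
u11 = D AND u5 = LOW AND LOW = LOW
u12 = u8 AND u9 = LOW AND HIGH = LOW
u15 = u11 AND u10 = LOW AND LOW = LOW
u17 = u8 AND u15 = LOW AND LOW = LOW

u8 = LOW, u9 = HIGH, u12 = LOW, u17 = LOW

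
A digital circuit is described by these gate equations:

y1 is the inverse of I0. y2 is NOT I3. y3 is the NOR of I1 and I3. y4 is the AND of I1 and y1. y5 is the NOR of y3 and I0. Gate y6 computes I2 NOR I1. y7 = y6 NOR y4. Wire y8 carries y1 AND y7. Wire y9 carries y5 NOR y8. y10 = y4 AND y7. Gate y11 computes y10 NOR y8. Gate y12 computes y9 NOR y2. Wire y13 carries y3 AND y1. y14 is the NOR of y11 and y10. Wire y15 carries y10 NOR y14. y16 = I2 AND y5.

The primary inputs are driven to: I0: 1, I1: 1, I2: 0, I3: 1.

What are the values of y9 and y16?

y9 = 1, y16 = 0

y1 = NOT I0 = NOT 1 = 0
y3 = I1 NOR I3 = 1 NOR 1 = 0
y4 = I1 AND y1 = 1 AND 0 = 0
y5 = y3 NOR I0 = 0 NOR 1 = 0
y6 = I2 NOR I1 = 0 NOR 1 = 0
y7 = y6 NOR y4 = 0 NOR 0 = 1
y8 = y1 AND y7 = 0 AND 1 = 0
y9 = y5 NOR y8 = 0 NOR 0 = 1
y16 = I2 AND y5 = 0 AND 0 = 0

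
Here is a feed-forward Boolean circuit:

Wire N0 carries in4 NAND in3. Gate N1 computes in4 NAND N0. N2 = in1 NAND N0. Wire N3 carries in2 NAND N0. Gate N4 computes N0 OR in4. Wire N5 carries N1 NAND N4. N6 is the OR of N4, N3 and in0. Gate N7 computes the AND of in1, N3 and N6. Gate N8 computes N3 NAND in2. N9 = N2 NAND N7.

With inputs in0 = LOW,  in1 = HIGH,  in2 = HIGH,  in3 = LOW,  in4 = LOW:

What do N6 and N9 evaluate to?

N6 = HIGH; N9 = HIGH

N0 = in4 NAND in3 = LOW NAND LOW = HIGH
N2 = in1 NAND N0 = HIGH NAND HIGH = LOW
N3 = in2 NAND N0 = HIGH NAND HIGH = LOW
N4 = N0 OR in4 = HIGH OR LOW = HIGH
N6 = N4 OR N3 OR in0 = HIGH OR LOW OR LOW = HIGH
N7 = in1 AND N3 AND N6 = HIGH AND LOW AND HIGH = LOW
N9 = N2 NAND N7 = LOW NAND LOW = HIGH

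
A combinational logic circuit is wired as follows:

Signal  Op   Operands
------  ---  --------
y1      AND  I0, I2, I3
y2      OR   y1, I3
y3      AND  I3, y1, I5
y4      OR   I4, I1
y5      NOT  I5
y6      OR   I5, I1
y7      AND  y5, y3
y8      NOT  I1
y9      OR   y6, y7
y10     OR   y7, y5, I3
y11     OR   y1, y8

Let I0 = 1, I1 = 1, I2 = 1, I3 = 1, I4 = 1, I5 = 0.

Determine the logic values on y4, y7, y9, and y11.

y4 = 1, y7 = 0, y9 = 1, y11 = 1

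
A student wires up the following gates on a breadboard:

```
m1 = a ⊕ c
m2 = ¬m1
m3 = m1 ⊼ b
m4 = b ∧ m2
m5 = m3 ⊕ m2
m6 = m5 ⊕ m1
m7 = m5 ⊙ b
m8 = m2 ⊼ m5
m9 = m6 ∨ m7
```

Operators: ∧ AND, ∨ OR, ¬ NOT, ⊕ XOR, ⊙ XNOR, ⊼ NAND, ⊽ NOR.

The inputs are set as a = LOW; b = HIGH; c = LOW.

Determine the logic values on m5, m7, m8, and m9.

m5 = LOW; m7 = LOW; m8 = HIGH; m9 = LOW

m1 = a XOR c = LOW XOR LOW = LOW
m2 = NOT m1 = NOT LOW = HIGH
m3 = m1 NAND b = LOW NAND HIGH = HIGH
m5 = m3 XOR m2 = HIGH XOR HIGH = LOW
m6 = m5 XOR m1 = LOW XOR LOW = LOW
m7 = m5 XNOR b = LOW XNOR HIGH = LOW
m8 = m2 NAND m5 = HIGH NAND LOW = HIGH
m9 = m6 OR m7 = LOW OR LOW = LOW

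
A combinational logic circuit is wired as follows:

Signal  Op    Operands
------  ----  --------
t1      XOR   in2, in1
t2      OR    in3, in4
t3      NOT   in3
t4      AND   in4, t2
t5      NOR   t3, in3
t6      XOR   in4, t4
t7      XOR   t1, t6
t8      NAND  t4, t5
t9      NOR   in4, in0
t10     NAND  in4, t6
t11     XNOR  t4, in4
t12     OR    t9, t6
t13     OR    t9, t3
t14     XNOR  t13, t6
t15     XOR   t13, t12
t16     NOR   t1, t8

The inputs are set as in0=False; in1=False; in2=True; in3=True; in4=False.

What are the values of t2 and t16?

t2 = True  t16 = False

t1 = in2 XOR in1 = True XOR False = True
t2 = in3 OR in4 = True OR False = True
t3 = NOT in3 = NOT True = False
t4 = in4 AND t2 = False AND True = False
t5 = t3 NOR in3 = False NOR True = False
t8 = t4 NAND t5 = False NAND False = True
t16 = t1 NOR t8 = True NOR True = False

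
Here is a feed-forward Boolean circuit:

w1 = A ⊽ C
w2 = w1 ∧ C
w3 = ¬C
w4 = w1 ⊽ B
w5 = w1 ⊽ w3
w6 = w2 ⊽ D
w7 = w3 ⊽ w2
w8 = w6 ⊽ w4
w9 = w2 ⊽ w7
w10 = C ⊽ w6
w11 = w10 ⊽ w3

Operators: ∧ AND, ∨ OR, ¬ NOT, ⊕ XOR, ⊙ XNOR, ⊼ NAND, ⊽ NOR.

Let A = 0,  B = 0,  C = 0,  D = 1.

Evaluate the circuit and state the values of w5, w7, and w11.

w5 = 0  w7 = 0  w11 = 0

w1 = A NOR C = 0 NOR 0 = 1
w2 = w1 AND C = 1 AND 0 = 0
w3 = NOT C = NOT 0 = 1
w5 = w1 NOR w3 = 1 NOR 1 = 0
w6 = w2 NOR D = 0 NOR 1 = 0
w7 = w3 NOR w2 = 1 NOR 0 = 0
w10 = C NOR w6 = 0 NOR 0 = 1
w11 = w10 NOR w3 = 1 NOR 1 = 0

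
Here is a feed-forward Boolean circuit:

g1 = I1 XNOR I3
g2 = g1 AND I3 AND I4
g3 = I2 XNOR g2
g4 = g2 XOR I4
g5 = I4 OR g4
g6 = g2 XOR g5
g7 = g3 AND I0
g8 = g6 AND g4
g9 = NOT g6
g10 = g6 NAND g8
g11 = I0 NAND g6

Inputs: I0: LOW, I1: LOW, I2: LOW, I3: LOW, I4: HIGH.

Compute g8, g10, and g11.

g8 = HIGH, g10 = LOW, g11 = HIGH

g1 = I1 XNOR I3 = LOW XNOR LOW = HIGH
g2 = g1 AND I3 AND I4 = HIGH AND LOW AND HIGH = LOW
g4 = g2 XOR I4 = LOW XOR HIGH = HIGH
g5 = I4 OR g4 = HIGH OR HIGH = HIGH
g6 = g2 XOR g5 = LOW XOR HIGH = HIGH
g8 = g6 AND g4 = HIGH AND HIGH = HIGH
g10 = g6 NAND g8 = HIGH NAND HIGH = LOW
g11 = I0 NAND g6 = LOW NAND HIGH = HIGH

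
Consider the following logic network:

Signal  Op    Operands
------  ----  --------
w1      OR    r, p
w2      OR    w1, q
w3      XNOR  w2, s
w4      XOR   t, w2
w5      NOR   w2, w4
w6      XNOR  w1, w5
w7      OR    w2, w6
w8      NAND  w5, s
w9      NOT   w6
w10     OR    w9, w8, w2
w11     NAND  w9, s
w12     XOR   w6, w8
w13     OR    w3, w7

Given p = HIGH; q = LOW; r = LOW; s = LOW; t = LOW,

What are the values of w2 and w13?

w2 = HIGH, w13 = HIGH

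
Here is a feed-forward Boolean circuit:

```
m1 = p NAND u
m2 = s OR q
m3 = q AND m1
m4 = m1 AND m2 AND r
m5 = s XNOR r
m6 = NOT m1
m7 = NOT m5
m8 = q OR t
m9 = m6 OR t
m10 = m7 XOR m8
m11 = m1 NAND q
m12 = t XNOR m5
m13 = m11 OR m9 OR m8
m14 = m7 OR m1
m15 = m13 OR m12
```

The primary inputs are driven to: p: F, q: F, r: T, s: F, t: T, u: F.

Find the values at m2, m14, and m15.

m2 = F  m14 = T  m15 = T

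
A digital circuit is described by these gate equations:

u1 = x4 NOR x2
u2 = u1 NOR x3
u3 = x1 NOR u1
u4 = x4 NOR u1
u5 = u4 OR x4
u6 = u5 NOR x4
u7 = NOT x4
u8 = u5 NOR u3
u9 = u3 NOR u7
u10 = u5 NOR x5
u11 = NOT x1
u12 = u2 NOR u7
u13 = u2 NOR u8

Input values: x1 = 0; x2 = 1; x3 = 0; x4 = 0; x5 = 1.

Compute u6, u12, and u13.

u6 = 0; u12 = 0; u13 = 0

u1 = x4 NOR x2 = 0 NOR 1 = 0
u2 = u1 NOR x3 = 0 NOR 0 = 1
u3 = x1 NOR u1 = 0 NOR 0 = 1
u4 = x4 NOR u1 = 0 NOR 0 = 1
u5 = u4 OR x4 = 1 OR 0 = 1
u6 = u5 NOR x4 = 1 NOR 0 = 0
u7 = NOT x4 = NOT 0 = 1
u8 = u5 NOR u3 = 1 NOR 1 = 0
u12 = u2 NOR u7 = 1 NOR 1 = 0
u13 = u2 NOR u8 = 1 NOR 0 = 0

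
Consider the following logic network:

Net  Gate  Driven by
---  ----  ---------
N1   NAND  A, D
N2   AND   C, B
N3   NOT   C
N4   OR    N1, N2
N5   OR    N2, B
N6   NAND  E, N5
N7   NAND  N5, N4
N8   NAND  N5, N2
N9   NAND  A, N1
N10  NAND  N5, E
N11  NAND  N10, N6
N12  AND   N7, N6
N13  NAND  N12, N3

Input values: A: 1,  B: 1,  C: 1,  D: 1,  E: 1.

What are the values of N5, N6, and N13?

N1 = A NAND D = 1 NAND 1 = 0
N2 = C AND B = 1 AND 1 = 1
N3 = NOT C = NOT 1 = 0
N4 = N1 OR N2 = 0 OR 1 = 1
N5 = N2 OR B = 1 OR 1 = 1
N6 = E NAND N5 = 1 NAND 1 = 0
N7 = N5 NAND N4 = 1 NAND 1 = 0
N12 = N7 AND N6 = 0 AND 0 = 0
N13 = N12 NAND N3 = 0 NAND 0 = 1

N5 = 1  N6 = 0  N13 = 1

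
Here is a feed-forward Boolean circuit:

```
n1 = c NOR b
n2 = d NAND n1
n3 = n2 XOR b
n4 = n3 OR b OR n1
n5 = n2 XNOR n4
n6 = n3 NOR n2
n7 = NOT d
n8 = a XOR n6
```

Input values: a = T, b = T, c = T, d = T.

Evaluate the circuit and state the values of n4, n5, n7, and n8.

n1 = c NOR b = T NOR T = F
n2 = d NAND n1 = T NAND F = T
n3 = n2 XOR b = T XOR T = F
n4 = n3 OR b OR n1 = F OR T OR F = T
n5 = n2 XNOR n4 = T XNOR T = T
n6 = n3 NOR n2 = F NOR T = F
n7 = NOT d = NOT T = F
n8 = a XOR n6 = T XOR F = T

n4 = T  n5 = T  n7 = F  n8 = T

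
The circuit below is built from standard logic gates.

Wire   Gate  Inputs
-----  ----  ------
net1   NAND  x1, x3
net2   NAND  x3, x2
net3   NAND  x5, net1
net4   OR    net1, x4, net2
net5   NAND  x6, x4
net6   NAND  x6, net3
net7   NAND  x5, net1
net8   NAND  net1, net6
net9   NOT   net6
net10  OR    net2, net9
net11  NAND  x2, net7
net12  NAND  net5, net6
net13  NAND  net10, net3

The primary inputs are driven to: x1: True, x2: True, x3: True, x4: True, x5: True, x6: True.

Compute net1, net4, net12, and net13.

net1 = False  net4 = True  net12 = True  net13 = False

net1 = x1 NAND x3 = True NAND True = False
net2 = x3 NAND x2 = True NAND True = False
net3 = x5 NAND net1 = True NAND False = True
net4 = net1 OR x4 OR net2 = False OR True OR False = True
net5 = x6 NAND x4 = True NAND True = False
net6 = x6 NAND net3 = True NAND True = False
net9 = NOT net6 = NOT False = True
net10 = net2 OR net9 = False OR True = True
net12 = net5 NAND net6 = False NAND False = True
net13 = net10 NAND net3 = True NAND True = False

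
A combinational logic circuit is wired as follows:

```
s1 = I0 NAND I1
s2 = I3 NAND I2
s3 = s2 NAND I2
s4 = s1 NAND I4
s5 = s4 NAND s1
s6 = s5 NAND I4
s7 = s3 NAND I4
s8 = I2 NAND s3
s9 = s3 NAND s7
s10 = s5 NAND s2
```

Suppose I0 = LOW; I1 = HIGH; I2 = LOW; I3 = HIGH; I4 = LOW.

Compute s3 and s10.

s1 = I0 NAND I1 = LOW NAND HIGH = HIGH
s2 = I3 NAND I2 = HIGH NAND LOW = HIGH
s3 = s2 NAND I2 = HIGH NAND LOW = HIGH
s4 = s1 NAND I4 = HIGH NAND LOW = HIGH
s5 = s4 NAND s1 = HIGH NAND HIGH = LOW
s10 = s5 NAND s2 = LOW NAND HIGH = HIGH

s3 = HIGH  s10 = HIGH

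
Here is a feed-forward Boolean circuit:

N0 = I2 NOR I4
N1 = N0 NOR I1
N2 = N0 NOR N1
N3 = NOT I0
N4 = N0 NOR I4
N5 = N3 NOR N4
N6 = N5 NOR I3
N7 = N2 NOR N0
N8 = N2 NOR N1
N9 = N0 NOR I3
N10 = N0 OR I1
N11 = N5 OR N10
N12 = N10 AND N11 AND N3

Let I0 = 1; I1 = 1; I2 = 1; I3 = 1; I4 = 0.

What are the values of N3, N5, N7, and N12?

N0 = I2 NOR I4 = 1 NOR 0 = 0
N1 = N0 NOR I1 = 0 NOR 1 = 0
N2 = N0 NOR N1 = 0 NOR 0 = 1
N3 = NOT I0 = NOT 1 = 0
N4 = N0 NOR I4 = 0 NOR 0 = 1
N5 = N3 NOR N4 = 0 NOR 1 = 0
N7 = N2 NOR N0 = 1 NOR 0 = 0
N10 = N0 OR I1 = 0 OR 1 = 1
N11 = N5 OR N10 = 0 OR 1 = 1
N12 = N10 AND N11 AND N3 = 1 AND 1 AND 0 = 0

N3 = 0  N5 = 0  N7 = 0  N12 = 0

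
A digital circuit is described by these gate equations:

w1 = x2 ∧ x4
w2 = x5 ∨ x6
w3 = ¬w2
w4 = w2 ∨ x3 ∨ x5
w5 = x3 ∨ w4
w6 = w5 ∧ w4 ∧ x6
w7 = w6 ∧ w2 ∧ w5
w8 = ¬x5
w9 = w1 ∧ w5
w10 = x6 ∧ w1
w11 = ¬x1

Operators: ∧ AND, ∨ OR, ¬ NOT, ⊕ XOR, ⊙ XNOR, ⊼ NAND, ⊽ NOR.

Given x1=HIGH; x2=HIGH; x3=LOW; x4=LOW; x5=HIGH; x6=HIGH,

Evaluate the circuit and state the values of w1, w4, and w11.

w1 = LOW, w4 = HIGH, w11 = LOW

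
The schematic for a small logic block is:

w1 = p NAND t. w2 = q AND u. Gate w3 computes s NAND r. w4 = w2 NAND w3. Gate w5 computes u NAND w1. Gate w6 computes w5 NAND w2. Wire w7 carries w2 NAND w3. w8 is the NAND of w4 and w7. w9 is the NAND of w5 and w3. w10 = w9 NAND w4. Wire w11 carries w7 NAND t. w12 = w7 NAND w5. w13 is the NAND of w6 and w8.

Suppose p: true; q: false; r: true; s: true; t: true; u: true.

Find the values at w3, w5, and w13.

w3 = false; w5 = true; w13 = true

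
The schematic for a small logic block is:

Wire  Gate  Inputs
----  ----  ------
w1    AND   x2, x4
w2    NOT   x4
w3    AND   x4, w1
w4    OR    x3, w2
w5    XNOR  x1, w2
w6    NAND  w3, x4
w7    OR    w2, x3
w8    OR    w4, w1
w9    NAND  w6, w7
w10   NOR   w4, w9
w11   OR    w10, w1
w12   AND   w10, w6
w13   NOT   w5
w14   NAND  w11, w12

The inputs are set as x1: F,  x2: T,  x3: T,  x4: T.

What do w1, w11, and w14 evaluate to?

w1 = T, w11 = T, w14 = T

w1 = x2 AND x4 = T AND T = T
w2 = NOT x4 = NOT T = F
w3 = x4 AND w1 = T AND T = T
w4 = x3 OR w2 = T OR F = T
w6 = w3 NAND x4 = T NAND T = F
w7 = w2 OR x3 = F OR T = T
w9 = w6 NAND w7 = F NAND T = T
w10 = w4 NOR w9 = T NOR T = F
w11 = w10 OR w1 = F OR T = T
w12 = w10 AND w6 = F AND F = F
w14 = w11 NAND w12 = T NAND F = T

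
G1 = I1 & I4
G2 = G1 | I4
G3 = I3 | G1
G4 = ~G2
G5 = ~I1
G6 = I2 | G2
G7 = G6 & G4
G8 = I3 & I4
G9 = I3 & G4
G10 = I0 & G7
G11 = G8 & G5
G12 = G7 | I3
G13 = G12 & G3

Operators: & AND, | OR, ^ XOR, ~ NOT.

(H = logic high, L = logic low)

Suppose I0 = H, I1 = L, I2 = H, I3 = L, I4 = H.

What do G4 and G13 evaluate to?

G4 = L; G13 = L

G1 = I1 AND I4 = L AND H = L
G2 = G1 OR I4 = L OR H = H
G3 = I3 OR G1 = L OR L = L
G4 = NOT G2 = NOT H = L
G6 = I2 OR G2 = H OR H = H
G7 = G6 AND G4 = H AND L = L
G12 = G7 OR I3 = L OR L = L
G13 = G12 AND G3 = L AND L = L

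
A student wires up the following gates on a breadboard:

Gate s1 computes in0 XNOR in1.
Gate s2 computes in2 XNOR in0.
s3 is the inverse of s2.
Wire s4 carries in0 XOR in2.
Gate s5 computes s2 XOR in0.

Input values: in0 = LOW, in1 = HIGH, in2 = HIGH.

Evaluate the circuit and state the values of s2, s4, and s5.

s2 = in2 XNOR in0 = HIGH XNOR LOW = LOW
s4 = in0 XOR in2 = LOW XOR HIGH = HIGH
s5 = s2 XOR in0 = LOW XOR LOW = LOW

s2 = LOW  s4 = HIGH  s5 = LOW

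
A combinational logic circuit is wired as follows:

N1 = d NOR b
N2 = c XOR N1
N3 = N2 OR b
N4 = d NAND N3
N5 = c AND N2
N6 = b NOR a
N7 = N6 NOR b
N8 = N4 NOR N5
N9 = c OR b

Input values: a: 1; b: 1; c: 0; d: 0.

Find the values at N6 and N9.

N6 = 0, N9 = 1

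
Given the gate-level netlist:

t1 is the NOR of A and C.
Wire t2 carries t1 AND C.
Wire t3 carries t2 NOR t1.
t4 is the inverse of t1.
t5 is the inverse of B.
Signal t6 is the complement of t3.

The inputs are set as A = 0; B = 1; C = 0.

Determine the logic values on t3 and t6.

t1 = A NOR C = 0 NOR 0 = 1
t2 = t1 AND C = 1 AND 0 = 0
t3 = t2 NOR t1 = 0 NOR 1 = 0
t6 = NOT t3 = NOT 0 = 1

t3 = 0  t6 = 1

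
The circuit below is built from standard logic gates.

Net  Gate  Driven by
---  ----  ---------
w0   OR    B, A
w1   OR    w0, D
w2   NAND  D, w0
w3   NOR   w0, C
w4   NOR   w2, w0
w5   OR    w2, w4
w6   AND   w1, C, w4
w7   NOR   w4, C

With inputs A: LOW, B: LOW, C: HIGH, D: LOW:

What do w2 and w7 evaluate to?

w2 = HIGH  w7 = LOW

w0 = B OR A = LOW OR LOW = LOW
w2 = D NAND w0 = LOW NAND LOW = HIGH
w4 = w2 NOR w0 = HIGH NOR LOW = LOW
w7 = w4 NOR C = LOW NOR HIGH = LOW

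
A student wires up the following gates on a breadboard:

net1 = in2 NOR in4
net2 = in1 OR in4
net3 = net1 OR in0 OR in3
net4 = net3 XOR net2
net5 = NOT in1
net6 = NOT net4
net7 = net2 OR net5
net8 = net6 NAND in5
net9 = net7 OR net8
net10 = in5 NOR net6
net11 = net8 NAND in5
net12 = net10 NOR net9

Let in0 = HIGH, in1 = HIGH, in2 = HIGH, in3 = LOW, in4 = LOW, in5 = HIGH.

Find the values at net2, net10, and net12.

net1 = in2 NOR in4 = HIGH NOR LOW = LOW
net2 = in1 OR in4 = HIGH OR LOW = HIGH
net3 = net1 OR in0 OR in3 = LOW OR HIGH OR LOW = HIGH
net4 = net3 XOR net2 = HIGH XOR HIGH = LOW
net5 = NOT in1 = NOT HIGH = LOW
net6 = NOT net4 = NOT LOW = HIGH
net7 = net2 OR net5 = HIGH OR LOW = HIGH
net8 = net6 NAND in5 = HIGH NAND HIGH = LOW
net9 = net7 OR net8 = HIGH OR LOW = HIGH
net10 = in5 NOR net6 = HIGH NOR HIGH = LOW
net12 = net10 NOR net9 = LOW NOR HIGH = LOW

net2 = HIGH; net10 = LOW; net12 = LOW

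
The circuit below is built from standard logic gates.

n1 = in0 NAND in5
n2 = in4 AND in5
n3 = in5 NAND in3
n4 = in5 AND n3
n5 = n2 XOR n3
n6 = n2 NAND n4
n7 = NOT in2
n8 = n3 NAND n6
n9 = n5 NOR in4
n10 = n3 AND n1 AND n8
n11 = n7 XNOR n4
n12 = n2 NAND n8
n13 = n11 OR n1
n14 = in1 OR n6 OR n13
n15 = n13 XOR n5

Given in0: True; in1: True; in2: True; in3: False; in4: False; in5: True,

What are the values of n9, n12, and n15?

n1 = in0 NAND in5 = True NAND True = False
n2 = in4 AND in5 = False AND True = False
n3 = in5 NAND in3 = True NAND False = True
n4 = in5 AND n3 = True AND True = True
n5 = n2 XOR n3 = False XOR True = True
n6 = n2 NAND n4 = False NAND True = True
n7 = NOT in2 = NOT True = False
n8 = n3 NAND n6 = True NAND True = False
n9 = n5 NOR in4 = True NOR False = False
n11 = n7 XNOR n4 = False XNOR True = False
n12 = n2 NAND n8 = False NAND False = True
n13 = n11 OR n1 = False OR False = False
n15 = n13 XOR n5 = False XOR True = True

n9 = False, n12 = True, n15 = True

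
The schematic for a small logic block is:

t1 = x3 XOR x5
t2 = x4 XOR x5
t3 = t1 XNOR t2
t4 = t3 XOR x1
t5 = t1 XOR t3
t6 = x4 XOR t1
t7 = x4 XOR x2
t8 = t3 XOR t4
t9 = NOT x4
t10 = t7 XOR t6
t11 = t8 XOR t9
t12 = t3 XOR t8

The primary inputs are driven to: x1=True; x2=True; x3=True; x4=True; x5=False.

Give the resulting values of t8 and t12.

t1 = x3 XOR x5 = True XOR False = True
t2 = x4 XOR x5 = True XOR False = True
t3 = t1 XNOR t2 = True XNOR True = True
t4 = t3 XOR x1 = True XOR True = False
t8 = t3 XOR t4 = True XOR False = True
t12 = t3 XOR t8 = True XOR True = False

t8 = True, t12 = False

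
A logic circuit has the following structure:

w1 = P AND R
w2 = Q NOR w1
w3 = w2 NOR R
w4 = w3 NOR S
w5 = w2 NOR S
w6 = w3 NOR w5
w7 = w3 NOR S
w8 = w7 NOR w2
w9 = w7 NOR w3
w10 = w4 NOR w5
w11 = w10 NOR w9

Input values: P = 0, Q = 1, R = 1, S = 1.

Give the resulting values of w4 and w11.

w4 = 0  w11 = 0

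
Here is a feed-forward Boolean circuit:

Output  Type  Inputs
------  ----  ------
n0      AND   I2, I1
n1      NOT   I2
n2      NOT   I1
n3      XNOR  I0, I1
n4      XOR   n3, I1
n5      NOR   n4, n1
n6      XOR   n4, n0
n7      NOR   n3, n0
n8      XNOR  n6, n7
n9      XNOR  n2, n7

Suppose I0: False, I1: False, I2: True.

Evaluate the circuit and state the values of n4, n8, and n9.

n4 = True  n8 = False  n9 = False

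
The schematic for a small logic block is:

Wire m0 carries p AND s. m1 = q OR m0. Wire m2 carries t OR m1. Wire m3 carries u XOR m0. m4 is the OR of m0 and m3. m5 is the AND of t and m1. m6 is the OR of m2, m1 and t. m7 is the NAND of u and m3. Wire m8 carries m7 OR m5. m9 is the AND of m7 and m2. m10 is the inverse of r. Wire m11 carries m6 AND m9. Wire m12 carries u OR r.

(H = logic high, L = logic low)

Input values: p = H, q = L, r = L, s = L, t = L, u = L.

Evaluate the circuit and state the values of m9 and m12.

m9 = L, m12 = L

m0 = p AND s = H AND L = L
m1 = q OR m0 = L OR L = L
m2 = t OR m1 = L OR L = L
m3 = u XOR m0 = L XOR L = L
m7 = u NAND m3 = L NAND L = H
m9 = m7 AND m2 = H AND L = L
m12 = u OR r = L OR L = L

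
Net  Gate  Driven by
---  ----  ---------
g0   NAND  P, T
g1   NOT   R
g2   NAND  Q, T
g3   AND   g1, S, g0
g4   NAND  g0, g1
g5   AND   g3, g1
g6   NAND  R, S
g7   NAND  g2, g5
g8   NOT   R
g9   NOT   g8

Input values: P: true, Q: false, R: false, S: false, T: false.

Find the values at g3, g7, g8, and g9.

g0 = P NAND T = true NAND false = true
g1 = NOT R = NOT false = true
g2 = Q NAND T = false NAND false = true
g3 = g1 AND S AND g0 = true AND false AND true = false
g5 = g3 AND g1 = false AND true = false
g7 = g2 NAND g5 = true NAND false = true
g8 = NOT R = NOT false = true
g9 = NOT g8 = NOT true = false

g3 = false, g7 = true, g8 = true, g9 = false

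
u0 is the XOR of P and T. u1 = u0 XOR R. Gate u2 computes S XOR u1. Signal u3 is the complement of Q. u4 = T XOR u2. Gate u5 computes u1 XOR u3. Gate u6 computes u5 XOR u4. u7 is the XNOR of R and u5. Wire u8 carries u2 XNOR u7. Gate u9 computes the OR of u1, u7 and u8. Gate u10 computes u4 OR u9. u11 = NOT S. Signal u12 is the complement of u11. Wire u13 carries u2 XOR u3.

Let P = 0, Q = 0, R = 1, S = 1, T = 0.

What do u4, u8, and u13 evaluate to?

u4 = 0; u8 = 1; u13 = 1

u0 = P XOR T = 0 XOR 0 = 0
u1 = u0 XOR R = 0 XOR 1 = 1
u2 = S XOR u1 = 1 XOR 1 = 0
u3 = NOT Q = NOT 0 = 1
u4 = T XOR u2 = 0 XOR 0 = 0
u5 = u1 XOR u3 = 1 XOR 1 = 0
u7 = R XNOR u5 = 1 XNOR 0 = 0
u8 = u2 XNOR u7 = 0 XNOR 0 = 1
u13 = u2 XOR u3 = 0 XOR 1 = 1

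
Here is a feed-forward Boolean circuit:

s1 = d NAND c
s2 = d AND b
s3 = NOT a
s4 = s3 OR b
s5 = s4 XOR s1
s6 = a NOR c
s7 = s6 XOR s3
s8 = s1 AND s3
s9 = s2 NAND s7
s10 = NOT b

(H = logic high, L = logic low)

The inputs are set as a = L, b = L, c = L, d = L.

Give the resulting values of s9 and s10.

s9 = H  s10 = H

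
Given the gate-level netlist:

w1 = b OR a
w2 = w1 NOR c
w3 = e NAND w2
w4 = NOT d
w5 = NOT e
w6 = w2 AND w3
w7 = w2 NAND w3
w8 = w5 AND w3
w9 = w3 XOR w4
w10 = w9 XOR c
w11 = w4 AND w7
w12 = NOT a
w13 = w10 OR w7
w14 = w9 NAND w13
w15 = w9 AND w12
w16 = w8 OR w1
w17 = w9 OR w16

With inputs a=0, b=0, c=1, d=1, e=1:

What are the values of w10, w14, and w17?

w1 = b OR a = 0 OR 0 = 0
w2 = w1 NOR c = 0 NOR 1 = 0
w3 = e NAND w2 = 1 NAND 0 = 1
w4 = NOT d = NOT 1 = 0
w5 = NOT e = NOT 1 = 0
w7 = w2 NAND w3 = 0 NAND 1 = 1
w8 = w5 AND w3 = 0 AND 1 = 0
w9 = w3 XOR w4 = 1 XOR 0 = 1
w10 = w9 XOR c = 1 XOR 1 = 0
w13 = w10 OR w7 = 0 OR 1 = 1
w14 = w9 NAND w13 = 1 NAND 1 = 0
w16 = w8 OR w1 = 0 OR 0 = 0
w17 = w9 OR w16 = 1 OR 0 = 1

w10 = 0, w14 = 0, w17 = 1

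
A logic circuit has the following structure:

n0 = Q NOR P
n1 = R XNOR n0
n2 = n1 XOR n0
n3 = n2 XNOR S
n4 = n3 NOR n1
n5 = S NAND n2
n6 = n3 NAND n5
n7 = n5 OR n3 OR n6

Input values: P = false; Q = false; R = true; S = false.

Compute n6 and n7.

n0 = Q NOR P = false NOR false = true
n1 = R XNOR n0 = true XNOR true = true
n2 = n1 XOR n0 = true XOR true = false
n3 = n2 XNOR S = false XNOR false = true
n5 = S NAND n2 = false NAND false = true
n6 = n3 NAND n5 = true NAND true = false
n7 = n5 OR n3 OR n6 = true OR true OR false = true

n6 = false; n7 = true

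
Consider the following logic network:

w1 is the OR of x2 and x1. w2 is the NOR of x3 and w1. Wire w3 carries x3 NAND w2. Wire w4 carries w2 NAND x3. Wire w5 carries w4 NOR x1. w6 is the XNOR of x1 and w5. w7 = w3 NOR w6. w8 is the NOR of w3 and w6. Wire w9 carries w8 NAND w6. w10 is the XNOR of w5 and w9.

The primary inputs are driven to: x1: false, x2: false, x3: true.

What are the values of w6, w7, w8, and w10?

w6 = true  w7 = false  w8 = false  w10 = false

w1 = x2 OR x1 = false OR false = false
w2 = x3 NOR w1 = true NOR false = false
w3 = x3 NAND w2 = true NAND false = true
w4 = w2 NAND x3 = false NAND true = true
w5 = w4 NOR x1 = true NOR false = false
w6 = x1 XNOR w5 = false XNOR false = true
w7 = w3 NOR w6 = true NOR true = false
w8 = w3 NOR w6 = true NOR true = false
w9 = w8 NAND w6 = false NAND true = true
w10 = w5 XNOR w9 = false XNOR true = false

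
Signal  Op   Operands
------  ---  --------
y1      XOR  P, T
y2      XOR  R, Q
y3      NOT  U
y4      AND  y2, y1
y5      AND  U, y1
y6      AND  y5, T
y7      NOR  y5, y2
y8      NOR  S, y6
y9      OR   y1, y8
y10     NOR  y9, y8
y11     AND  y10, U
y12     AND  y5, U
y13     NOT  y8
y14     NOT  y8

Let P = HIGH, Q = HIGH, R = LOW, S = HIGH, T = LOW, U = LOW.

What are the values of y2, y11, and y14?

y1 = P XOR T = HIGH XOR LOW = HIGH
y2 = R XOR Q = LOW XOR HIGH = HIGH
y5 = U AND y1 = LOW AND HIGH = LOW
y6 = y5 AND T = LOW AND LOW = LOW
y8 = S NOR y6 = HIGH NOR LOW = LOW
y9 = y1 OR y8 = HIGH OR LOW = HIGH
y10 = y9 NOR y8 = HIGH NOR LOW = LOW
y11 = y10 AND U = LOW AND LOW = LOW
y14 = NOT y8 = NOT LOW = HIGH

y2 = HIGH, y11 = LOW, y14 = HIGH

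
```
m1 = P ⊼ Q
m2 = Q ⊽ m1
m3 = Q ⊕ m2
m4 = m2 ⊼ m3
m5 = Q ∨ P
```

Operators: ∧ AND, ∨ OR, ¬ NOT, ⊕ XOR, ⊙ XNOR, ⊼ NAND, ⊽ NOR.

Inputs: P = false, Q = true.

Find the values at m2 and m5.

m2 = false  m5 = true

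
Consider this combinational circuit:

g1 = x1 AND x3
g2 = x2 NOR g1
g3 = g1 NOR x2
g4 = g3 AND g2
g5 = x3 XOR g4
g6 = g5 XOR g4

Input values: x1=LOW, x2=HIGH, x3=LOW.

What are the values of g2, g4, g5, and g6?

g2 = LOW, g4 = LOW, g5 = LOW, g6 = LOW

g1 = x1 AND x3 = LOW AND LOW = LOW
g2 = x2 NOR g1 = HIGH NOR LOW = LOW
g3 = g1 NOR x2 = LOW NOR HIGH = LOW
g4 = g3 AND g2 = LOW AND LOW = LOW
g5 = x3 XOR g4 = LOW XOR LOW = LOW
g6 = g5 XOR g4 = LOW XOR LOW = LOW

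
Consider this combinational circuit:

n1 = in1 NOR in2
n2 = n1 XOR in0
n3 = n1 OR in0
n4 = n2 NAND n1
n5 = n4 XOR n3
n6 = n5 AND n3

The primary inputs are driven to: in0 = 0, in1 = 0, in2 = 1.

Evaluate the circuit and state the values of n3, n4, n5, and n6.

n3 = 0  n4 = 1  n5 = 1  n6 = 0

n1 = in1 NOR in2 = 0 NOR 1 = 0
n2 = n1 XOR in0 = 0 XOR 0 = 0
n3 = n1 OR in0 = 0 OR 0 = 0
n4 = n2 NAND n1 = 0 NAND 0 = 1
n5 = n4 XOR n3 = 1 XOR 0 = 1
n6 = n5 AND n3 = 1 AND 0 = 0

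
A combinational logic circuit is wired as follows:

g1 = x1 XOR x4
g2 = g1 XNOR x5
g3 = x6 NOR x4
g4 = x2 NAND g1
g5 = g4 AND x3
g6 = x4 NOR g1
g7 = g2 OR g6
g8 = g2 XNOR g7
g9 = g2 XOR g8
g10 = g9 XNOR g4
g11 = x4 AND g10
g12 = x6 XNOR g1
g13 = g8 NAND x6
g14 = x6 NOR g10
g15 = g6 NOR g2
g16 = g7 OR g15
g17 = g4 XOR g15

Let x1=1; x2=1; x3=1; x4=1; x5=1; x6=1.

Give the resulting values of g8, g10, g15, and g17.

g8 = 1, g10 = 1, g15 = 1, g17 = 0

g1 = x1 XOR x4 = 1 XOR 1 = 0
g2 = g1 XNOR x5 = 0 XNOR 1 = 0
g4 = x2 NAND g1 = 1 NAND 0 = 1
g6 = x4 NOR g1 = 1 NOR 0 = 0
g7 = g2 OR g6 = 0 OR 0 = 0
g8 = g2 XNOR g7 = 0 XNOR 0 = 1
g9 = g2 XOR g8 = 0 XOR 1 = 1
g10 = g9 XNOR g4 = 1 XNOR 1 = 1
g15 = g6 NOR g2 = 0 NOR 0 = 1
g17 = g4 XOR g15 = 1 XOR 1 = 0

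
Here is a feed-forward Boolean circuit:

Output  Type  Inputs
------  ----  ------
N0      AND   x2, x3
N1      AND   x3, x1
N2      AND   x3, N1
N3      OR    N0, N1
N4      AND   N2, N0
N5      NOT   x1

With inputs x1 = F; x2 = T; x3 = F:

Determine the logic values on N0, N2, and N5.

N0 = x2 AND x3 = T AND F = F
N1 = x3 AND x1 = F AND F = F
N2 = x3 AND N1 = F AND F = F
N5 = NOT x1 = NOT F = T

N0 = F  N2 = F  N5 = T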